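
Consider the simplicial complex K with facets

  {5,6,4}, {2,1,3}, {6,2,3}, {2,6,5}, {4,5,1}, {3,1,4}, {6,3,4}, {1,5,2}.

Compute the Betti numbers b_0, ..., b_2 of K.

Take the total order 1 < 2 < 3 < 4 < 5 < 6 on the vertex set. Then K (dimension 2) consists of the simplices:

  0-simplices (6): [1], [2], [3], [4], [5], [6]
  1-simplices (12): [1,2], [1,3], [1,4], [1,5], [2,3], [2,5], [2,6], [3,4], [3,6], [4,5], [4,6], [5,6]
  2-simplices (8): [1,2,3], [1,2,5], [1,3,4], [1,4,5], [2,3,6], [2,5,6], [3,4,6], [4,5,6]

giving chain groups C_0 ≅ Z^6, C_1 ≅ Z^12, C_2 ≅ Z^8.

∂_1: C_1 → C_0 sends each edge [p,q] (with p < q) to q − p. For instance
  ∂[1,2] = [2] − [1].
As a 6×12 matrix over Z this has rank 5, with invariant factors (1,1,1,1,1).

Boundary ∂_2: C_2 → C_1 maps a triangle to the signed sum of its edges. For instance
  ∂[2,3,6] = [3,6] − [2,6] + [2,3],
  ∂[3,4,6] = [4,6] − [3,6] + [3,4].
As a 12×8 matrix over Z this has rank 7, with invariant factors (1,1,1,1,1,1,1).

Now H_k = ker ∂_k / im ∂_{k+1}, so:

  H_0: rank C_0 − rank ∂_1 = 6 − 5 = 1, and the invariant factors of ∂_1 are all 1, so H_0 ≅ Z.
  H_1: rank ker ∂_1 − rank ∂_2 = (12 − 5) − 7 = 0, and the invariant factors of ∂_2 are all 1, so H_1 ≅ 0.
  H_2: rank ker ∂_2 − rank ∂_3 = (8 − 7) − 0 = 1, and there is no ∂_3, so H_2 ≅ Z.

(K is a triangulation of the 2-sphere S^2.)

Hence the Betti numbers are b_0 = 1, b_1 = 0, b_2 = 1.

b_0 = 1, b_1 = 0, b_2 = 1.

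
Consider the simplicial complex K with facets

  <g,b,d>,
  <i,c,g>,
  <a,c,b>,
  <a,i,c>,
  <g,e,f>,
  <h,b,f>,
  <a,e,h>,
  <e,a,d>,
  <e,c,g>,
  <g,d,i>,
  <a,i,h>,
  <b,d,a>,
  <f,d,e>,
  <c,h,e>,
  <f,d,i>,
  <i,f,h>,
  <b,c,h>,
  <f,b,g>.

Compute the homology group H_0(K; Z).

H_0 = Z.

Take the total order a < b < c < d < e < f < g < h < i on the vertex set. Then K (dimension 2) consists of the simplices:

  0-simplices (9): a, b, c, d, e, f, g, h, i
  1-simplices (27): ab, ac, ad, ae, ah, ai, bc, bd, bf, bg, bh, ce, cg, ch, ci, de, df, dg, di, ef, eg, eh, fg, fh, fi, gi, hi
  2-simplices (18): abc, abd, aci, ade, aeh, ahi, bch, bdg, bfg, bfh, ceg, ceh, cgi, def, dfi, dgi, efg, fhi

Hence C_0 ≅ Z^9, C_1 ≅ Z^27, C_2 ≅ Z^18.

∂_1: C_1 → C_0 sends each edge [p,q] (with p < q) to q − p.
This gives a 9×27 integer matrix of rank 8; reducing to Smith normal form yields diagonal entries (1,1,1,1,1,1,1,1).

∂_2: C_2 → C_1 sends each 2-simplex [p,q,r] to [q,r] − [p,r] + [p,q]. For instance
  ∂cgi = gi − ci + cg,
  ∂fhi = hi − fi + fh.
The 27×18 boundary matrix has rank 18 and Smith normal form diag(1,1,1,1,1,1,1,1,1,1,1,1,1,1,1,1,1,2).

Computing H_k = (kernel of ∂_k) / (image of ∂_{k+1}):

  H_0: rank C_0 − rank ∂_1 = 9 − 8 = 1, and the invariant factors of ∂_1 are all 1, so H_0 = Z.

(K is a triangulation of the Klein bottle.)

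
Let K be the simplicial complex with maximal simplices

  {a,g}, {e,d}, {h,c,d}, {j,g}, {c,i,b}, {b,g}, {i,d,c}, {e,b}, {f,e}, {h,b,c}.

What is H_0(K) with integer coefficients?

We work with the vertex ordering a < b < c < d < e < f < g < h < i < j. The simplices of K, each written with vertices in increasing order, are:

  0-simplices (10): a, b, c, d, e, f, g, h, i, j
  1-simplices (14): ag, bc, be, bg, bh, bi, cd, ch, ci, de, dh, di, ef, gj
  2-simplices (4): bch, bci, cdh, cdi

giving chain groups C_0 ≅ Z^10, C_1 ≅ Z^14, C_2 ≅ Z^4.

Boundary ∂_1: C_1 → C_0 maps an edge to its endpoints' difference, ∂[p,q] = q − p.
The resulting 10×14 matrix has rank 9, and its Smith normal form has invariant factors (1,1,1,1,1,1,1,1,1).

The boundary map ∂_2: C_2 → C_1 maps a triangle to the signed sum of its edges. For instance
  ∂cdi = di − ci + cd,
  ∂bci = ci − bi + bc.
As a 14×4 matrix over Z this has rank 4, with invariant factors (1,1,1,1).

Reading off H_k = ker ∂_k / im ∂_{k+1}:

  H_0: rank C_0 − rank ∂_1 = 10 − 9 = 1, and the invariant factors of ∂_1 are all 1, so H_0 = Z.

H_0 = Z.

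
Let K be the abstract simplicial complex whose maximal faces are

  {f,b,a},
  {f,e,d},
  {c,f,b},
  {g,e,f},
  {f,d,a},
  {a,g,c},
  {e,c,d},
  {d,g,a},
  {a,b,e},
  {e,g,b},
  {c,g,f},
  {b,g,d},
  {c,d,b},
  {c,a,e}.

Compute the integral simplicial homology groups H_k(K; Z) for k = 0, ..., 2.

H_0 = Z,  H_1 = Z^2,  H_2 = Z.

Order the vertices as a < b < c < d < e < f < g. Listing each simplex with vertices in this order, K has dimension 2 with simplices:

  0-simplices (7): a, b, c, d, e, f, g
  1-simplices (21): ab, ac, ad, ae, af, ag, bc, bd, be, bf, bg, cd, ce, cf, cg, de, df, dg, ef, eg, fg
  2-simplices (14): abe, abf, ace, acg, adf, adg, bcd, bcf, bdg, beg, cde, cfg, def, efg

so the chain groups are C_0 ≅ Z^7, C_1 ≅ Z^21, C_2 ≅ Z^14.

The boundary map ∂_1: C_1 → C_0 is given by ∂[p,q] = [q] − [p]. For instance
  ∂df = f − d.
As a 7×21 matrix over Z this has rank 6, with invariant factors (1,1,1,1,1,1).

The boundary map ∂_2: C_2 → C_1 sends each 2-simplex [p,q,r] to [q,r] − [p,r] + [p,q]. For instance
  ∂cde = de − ce + cd,
  ∂bcf = cf − bf + bc.
The resulting 21×14 matrix has rank 13, and its Smith normal form has invariant factors (1,1,1,1,1,1,1,1,1,1,1,1,1).

Computing H_k = (kernel of ∂_k) / (image of ∂_{k+1}):

  H_0: rank C_0 − rank ∂_1 = 7 − 6 = 1, and the invariant factors of ∂_1 are all 1, so H_0 = Z.
  H_1: rank ker ∂_1 − rank ∂_2 = (21 − 6) − 13 = 2, and the invariant factors of ∂_2 are all 1, so H_1 = Z^2.
  H_2: rank ker ∂_2 − rank ∂_3 = (14 − 13) − 0 = 1, and there is no ∂_3, so H_2 = Z.

(K is a triangulation of the torus T^2.)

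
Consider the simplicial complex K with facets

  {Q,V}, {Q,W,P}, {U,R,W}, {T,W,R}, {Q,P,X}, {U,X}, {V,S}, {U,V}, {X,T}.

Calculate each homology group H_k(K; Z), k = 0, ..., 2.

Fix the vertex order P < Q < R < S < T < U < V < W < X and write every simplex with vertices in increasing order. Then dim K = 2 and the simplices of K are:

  0-simplices (9): P, Q, R, S, T, U, V, W, X
  1-simplices (15): PQ, PW, PX, QV, QW, QX, RT, RU, RW, SV, TW, TX, UV, UW, UX
  2-simplices (4): PQW, PQX, RTW, RUW

giving chain groups C_0 ≅ Z^9, C_1 ≅ Z^15, C_2 ≅ Z^4.

Boundary ∂_1: C_1 → C_0 maps an edge to its endpoints' difference, ∂[p,q] = q − p. For instance
  ∂RW = W − R.
This gives a 9×15 integer matrix of rank 8; reducing to Smith normal form yields diagonal entries (1,1,1,1,1,1,1,1).

Boundary ∂_2: C_2 → C_1 acts by ∂[p,q,r] = [q,r] − [p,r] + [p,q]. For instance
  ∂PQW = QW − PW + PQ,
  ∂RTW = TW − RW + RT.
This gives a 15×4 integer matrix of rank 4; reducing to Smith normal form yields diagonal entries (1,1,1,1).

Now H_k = ker ∂_k / im ∂_{k+1}, so:

  H_0: rank C_0 − rank ∂_1 = 9 − 8 = 1, and the invariant factors of ∂_1 are all 1, so H_0 = Z.
  H_1: rank ker ∂_1 − rank ∂_2 = (15 − 8) − 4 = 3, and the invariant factors of ∂_2 are all 1, so H_1 = Z^3.
  H_2: rank ker ∂_2 − rank ∂_3 = (4 − 4) − 0 = 0, and there is no ∂_3, so H_2 = 0.

As a check, the Euler characteristic is 9 − 15 + 4 = -2, which agrees with 1 − 3 + 0 = -2.

H_0 ≅ Z,  H_1 ≅ Z^3,  H_2 = 0.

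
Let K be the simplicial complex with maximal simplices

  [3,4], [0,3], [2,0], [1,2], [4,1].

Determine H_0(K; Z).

We work with the vertex ordering 0 < 1 < 2 < 3 < 4. The simplices of K, each written with vertices in increasing order, are:

  0-simplices (5): [0], [1], [2], [3], [4]
  1-simplices (5): [0,2], [0,3], [1,2], [1,4], [3,4]

Hence C_0 ≅ Z^5, C_1 ≅ Z^5.

∂_1: C_1 → C_0 is given by ∂[p,q] = [q] − [p].
This gives a 5×5 integer matrix of rank 4; reducing to Smith normal form yields diagonal entries (1,1,1,1).

Now H_k = ker ∂_k / im ∂_{k+1}, so:

  H_0: rank C_0 − rank ∂_1 = 5 − 4 = 1, and the invariant factors of ∂_1 are all 1, so H_0 = Z.

H_0 = Z.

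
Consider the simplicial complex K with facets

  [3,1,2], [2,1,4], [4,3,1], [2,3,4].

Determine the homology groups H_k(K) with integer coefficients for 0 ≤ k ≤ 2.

Order the vertices as 1 < 2 < 3 < 4. Listing each simplex with vertices in this order, K has dimension 2 with simplices:

  0-simplices (4): [1], [2], [3], [4]
  1-simplices (6): [1,2], [1,3], [1,4], [2,3], [2,4], [3,4]
  2-simplices (4): [1,2,3], [1,2,4], [1,3,4], [2,3,4]

Hence C_0 ≅ Z^4, C_1 ≅ Z^6, C_2 ≅ Z^4.

Boundary ∂_1: C_1 → C_0 sends each edge [p,q] (with p < q) to q − p.
As a 4×6 matrix over Z this has rank 3, with invariant factors (1,1,1).

The boundary map ∂_2: C_2 → C_1 maps a triangle to the signed sum of its edges. For instance
  ∂[1,3,4] = [3,4] − [1,4] + [1,3],
  ∂[1,2,4] = [2,4] − [1,4] + [1,2].
The resulting 6×4 matrix has rank 3, and its Smith normal form has invariant factors (1,1,1).

From H_k ≅ ker(∂_k) / im(∂_{k+1}) we obtain:

  H_0: rank C_0 − rank ∂_1 = 4 − 3 = 1, and the invariant factors of ∂_1 are all 1, so H_0 = Z.
  H_1: rank ker ∂_1 − rank ∂_2 = (6 − 3) − 3 = 0, and the invariant factors of ∂_2 are all 1, so H_1 = 0.
  H_2: rank ker ∂_2 − rank ∂_3 = (4 − 3) − 0 = 1, and there is no ∂_3, so H_2 = Z.

H_0 = Z,  H_1 = 0,  H_2 = Z.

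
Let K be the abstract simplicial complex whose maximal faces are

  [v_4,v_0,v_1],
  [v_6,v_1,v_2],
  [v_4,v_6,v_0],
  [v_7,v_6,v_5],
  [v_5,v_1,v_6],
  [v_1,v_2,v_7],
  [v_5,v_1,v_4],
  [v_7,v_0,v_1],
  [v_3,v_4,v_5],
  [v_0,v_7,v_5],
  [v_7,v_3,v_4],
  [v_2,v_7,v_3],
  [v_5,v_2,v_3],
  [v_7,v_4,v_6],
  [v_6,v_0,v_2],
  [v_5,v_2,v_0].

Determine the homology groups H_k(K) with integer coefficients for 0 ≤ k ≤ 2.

H_0 = Z,  H_1 = Z^2,  H_2 = Z.

We work with the vertex ordering v_0 < v_1 < v_2 < v_3 < v_4 < v_5 < v_6 < v_7. The simplices of K, each written with vertices in increasing order, are:

  0-simplices (8): [v_0], [v_1], [v_2], [v_3], [v_4], [v_5], [v_6], [v_7]
  1-simplices (24): (24 of them)
  2-simplices (16): (16 of them)

giving chain groups C_0 ≅ Z^8, C_1 ≅ Z^24, C_2 ≅ Z^16.

Boundary ∂_1: C_1 → C_0 maps an edge to its endpoints' difference, ∂[p,q] = q − p. For instance
  ∂[v_0,v_5] = [v_5] − [v_0].
The 8×24 boundary matrix has rank 7 and Smith normal form diag(1,1,1,1,1,1,1).

The boundary map ∂_2: C_2 → C_1 acts by ∂[p,q,r] = [q,r] − [p,r] + [p,q]. For instance
  ∂[v_2,v_3,v_7] = [v_3,v_7] − [v_2,v_7] + [v_2,v_3],
  ∂[v_0,v_2,v_5] = [v_2,v_5] − [v_0,v_5] + [v_0,v_2].
As a 24×16 matrix over Z this has rank 15, with invariant factors (1,1,1,1,1,1,1,1,1,1,1,1,1,1,1).

Now H_k = ker ∂_k / im ∂_{k+1}, so:

  H_0: rank C_0 − rank ∂_1 = 8 − 7 = 1, and the invariant factors of ∂_1 are all 1, so H_0 ≅ Z.
  H_1: rank ker ∂_1 − rank ∂_2 = (24 − 7) − 15 = 2, and the invariant factors of ∂_2 are all 1, so H_1 ≅ Z^2.
  H_2: rank ker ∂_2 − rank ∂_3 = (16 − 15) − 0 = 1, and there is no ∂_3, so H_2 ≅ Z.

As a check, the Euler characteristic is 8 − 24 + 16 = 0, which agrees with 1 − 2 + 1 = 0.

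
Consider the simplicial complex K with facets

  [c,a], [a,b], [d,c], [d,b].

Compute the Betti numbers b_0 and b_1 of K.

b_0 = 1, b_1 = 1.

Order the vertices as a < b < c < d. Listing each simplex with vertices in this order, K has dimension 1 with simplices:

  0-simplices (4): a, b, c, d
  1-simplices (4): ab, ac, bd, cd

Hence C_0 ≅ Z^4, C_1 ≅ Z^4.

The boundary map ∂_1: C_1 → C_0 is given by ∂[p,q] = [q] − [p].
The resulting 4×4 matrix has rank 3, and its Smith normal form has invariant factors (1,1,1).

Reading off H_k = ker ∂_k / im ∂_{k+1}:

  H_0: rank C_0 − rank ∂_1 = 4 − 3 = 1, and the invariant factors of ∂_1 are all 1, so H_0 = Z.
  H_1: rank ker ∂_1 − rank ∂_2 = (4 − 3) − 0 = 1, and there is no ∂_2, so H_1 = Z.

(K is a triangulation of the circle S^1.)

Hence the Betti numbers are b_0 = 1, b_1 = 1.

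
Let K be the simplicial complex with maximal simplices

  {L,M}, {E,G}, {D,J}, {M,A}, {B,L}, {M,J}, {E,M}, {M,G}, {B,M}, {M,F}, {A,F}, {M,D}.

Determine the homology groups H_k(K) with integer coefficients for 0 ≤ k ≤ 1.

H_0 = Z,  H_1 = Z^4.

Fix the vertex order A < B < D < E < F < G < J < L < M and write every simplex with vertices in increasing order. Then dim K = 1 and the simplices of K are:

  0-simplices (9): A, B, D, E, F, G, J, L, M
  1-simplices (12): AF, AM, BL, BM, DJ, DM, EG, EM, FM, GM, JM, LM

Hence C_0 ≅ Z^9, C_1 ≅ Z^12.

Boundary ∂_1: C_1 → C_0 maps an edge to its endpoints' difference, ∂[p,q] = q − p. For instance
  ∂EM = M − E.
As a 9×12 matrix over Z this has rank 8, with invariant factors (1,1,1,1,1,1,1,1).

Reading off H_k = ker ∂_k / im ∂_{k+1}:

  H_0: rank C_0 − rank ∂_1 = 9 − 8 = 1, and the invariant factors of ∂_1 are all 1, so H_0 ≅ Z.
  H_1: rank ker ∂_1 − rank ∂_2 = (12 − 8) − 0 = 4, and there is no ∂_2, so H_1 ≅ Z^4.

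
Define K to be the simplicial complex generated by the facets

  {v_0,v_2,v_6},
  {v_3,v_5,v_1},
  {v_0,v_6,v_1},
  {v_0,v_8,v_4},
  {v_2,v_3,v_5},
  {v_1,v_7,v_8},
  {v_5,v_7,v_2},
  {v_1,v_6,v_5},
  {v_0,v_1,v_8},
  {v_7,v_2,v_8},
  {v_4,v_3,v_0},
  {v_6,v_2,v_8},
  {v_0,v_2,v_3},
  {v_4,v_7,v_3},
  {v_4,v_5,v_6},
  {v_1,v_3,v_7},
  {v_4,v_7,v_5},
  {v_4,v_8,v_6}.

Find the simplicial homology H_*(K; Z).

H_0 ≅ Z,  H_1 ≅ Z ⊕ Z/2,  H_2 = 0.

Order the vertices as v_0 < v_1 < v_2 < v_3 < v_4 < v_5 < v_6 < v_7 < v_8. Listing each simplex with vertices in this order, K has dimension 2 with simplices:

  0-simplices (9): [v_0], [v_1], [v_2], [v_3], [v_4], [v_5], [v_6], [v_7], [v_8]
  1-simplices (27): (27 of them)
  2-simplices (18): (18 of them)

Hence C_0 ≅ Z^9, C_1 ≅ Z^27, C_2 ≅ Z^18.

The boundary map ∂_1: C_1 → C_0 maps an edge to its endpoints' difference, ∂[p,q] = q − p.
As a 9×27 matrix over Z this has rank 8, with invariant factors (1,1,1,1,1,1,1,1).

Boundary ∂_2: C_2 → C_1 sends each 2-simplex [p,q,r] to [q,r] − [p,r] + [p,q]. For instance
  ∂[v_1,v_7,v_8] = [v_7,v_8] − [v_1,v_8] + [v_1,v_7],
  ∂[v_1,v_5,v_6] = [v_5,v_6] − [v_1,v_6] + [v_1,v_5].
The 27×18 boundary matrix has rank 18 and Smith normal form diag(1,1,1,1,1,1,1,1,1,1,1,1,1,1,1,1,1,2).

Reading off H_k = ker ∂_k / im ∂_{k+1}:

  H_0: rank C_0 − rank ∂_1 = 9 − 8 = 1, and the invariant factors of ∂_1 are all 1, so H_0 ≅ Z.
  H_1: rank ker ∂_1 − rank ∂_2 = (27 − 8) − 18 = 1, and ∂_2 has invariant factor 2 > 1, so H_1 ≅ Z ⊕ Z/2.
  H_2: rank ker ∂_2 − rank ∂_3 = (18 − 18) − 0 = 0, and there is no ∂_3, so H_2 ≅ 0.

(K is a triangulation of the Klein bottle.)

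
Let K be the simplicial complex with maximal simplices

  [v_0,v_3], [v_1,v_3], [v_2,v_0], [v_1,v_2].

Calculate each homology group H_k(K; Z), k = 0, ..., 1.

We work with the vertex ordering v_0 < v_1 < v_2 < v_3. The simplices of K, each written with vertices in increasing order, are:

  0-simplices (4): [v_0], [v_1], [v_2], [v_3]
  1-simplices (4): [v_0,v_2], [v_0,v_3], [v_1,v_2], [v_1,v_3]

so the chain groups are C_0 ≅ Z^4, C_1 ≅ Z^4.

∂_1: C_1 → C_0 maps an edge to its endpoints' difference, ∂[p,q] = q − p. For instance
  ∂[v_0,v_3] = [v_3] − [v_0].
The 4×4 boundary matrix has rank 3 and Smith normal form diag(1,1,1).

From H_k ≅ ker(∂_k) / im(∂_{k+1}) we obtain:

  H_0: rank C_0 − rank ∂_1 = 4 − 3 = 1, and the invariant factors of ∂_1 are all 1, so H_0 = Z.
  H_1: rank ker ∂_1 − rank ∂_2 = (4 − 3) − 0 = 1, and there is no ∂_2, so H_1 = Z.

H_0 ≅ Z,  H_1 ≅ Z.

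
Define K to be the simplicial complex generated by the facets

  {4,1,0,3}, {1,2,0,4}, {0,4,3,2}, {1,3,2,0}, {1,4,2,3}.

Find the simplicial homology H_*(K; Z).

Order the vertices as 0 < 1 < 2 < 3 < 4. Listing each simplex with vertices in this order, K has dimension 3 with simplices:

  0-simplices (5): [0], [1], [2], [3], [4]
  1-simplices (10): [0,1], [0,2], [0,3], [0,4], [1,2], [1,3], [1,4], [2,3], [2,4], [3,4]
  2-simplices (10): [0,1,2], [0,1,3], [0,1,4], [0,2,3], [0,2,4], [0,3,4], [1,2,3], [1,2,4], [1,3,4], [2,3,4]
  3-simplices (5): [0,1,2,3], [0,1,2,4], [0,1,3,4], [0,2,3,4], [1,2,3,4]

Hence C_0 ≅ Z^5, C_1 ≅ Z^10, C_2 ≅ Z^10, C_3 ≅ Z^5.

Boundary ∂_1: C_1 → C_0 sends each edge [p,q] (with p < q) to q − p. For instance
  ∂[0,1] = [1] − [0].
The 5×10 boundary matrix has rank 4 and Smith normal form diag(1,1,1,1).

The boundary map ∂_2: C_2 → C_1 maps a triangle to the signed sum of its edges. For instance
  ∂[1,3,4] = [3,4] − [1,4] + [1,3],
  ∂[0,2,4] = [2,4] − [0,4] + [0,2].
This gives a 10×10 integer matrix of rank 6; reducing to Smith normal form yields diagonal entries (1,1,1,1,1,1).

∂_3: C_3 → C_2 sends each 3-simplex σ to the alternating sum Σ_i (−1)^i (σ with its i-th vertex removed). For instance
  ∂[0,1,2,4] = [1,2,4] − [0,2,4] + [0,1,4] − [0,1,2],
  ∂[0,1,2,3] = [1,2,3] − [0,2,3] + [0,1,3] − [0,1,2].
The resulting 10×5 matrix has rank 4, and its Smith normal form has invariant factors (1,1,1,1).

From H_k ≅ ker(∂_k) / im(∂_{k+1}) we obtain:

  H_0: rank C_0 − rank ∂_1 = 5 − 4 = 1, and the invariant factors of ∂_1 are all 1, so H_0 = Z.
  H_1: rank ker ∂_1 − rank ∂_2 = (10 − 4) − 6 = 0, and the invariant factors of ∂_2 are all 1, so H_1 = 0.
  H_2: rank ker ∂_2 − rank ∂_3 = (10 − 6) − 4 = 0, and the invariant factors of ∂_3 are all 1, so H_2 = 0.
  H_3: rank ker ∂_3 − rank ∂_4 = (5 − 4) − 0 = 1, and there is no ∂_4, so H_3 = Z.

(K is a triangulation of the 3-sphere S^3.)

H_0 = Z,  H_1 = 0,  H_2 = 0,  H_3 = Z.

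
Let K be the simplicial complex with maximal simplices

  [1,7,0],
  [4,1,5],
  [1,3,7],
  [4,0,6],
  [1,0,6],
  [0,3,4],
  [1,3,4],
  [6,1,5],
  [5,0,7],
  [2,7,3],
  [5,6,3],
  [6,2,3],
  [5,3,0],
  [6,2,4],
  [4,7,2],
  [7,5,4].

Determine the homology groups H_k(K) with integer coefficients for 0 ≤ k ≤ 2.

H_0 ≅ Z,  H_1 ≅ Z^2,  H_2 ≅ Z.

Order the vertices as 0 < 1 < 2 < 3 < 4 < 5 < 6 < 7. Listing each simplex with vertices in this order, K has dimension 2 with simplices:

  0-simplices (8): [0], [1], [2], [3], [4], [5], [6], [7]
  1-simplices (24): (24 of them)
  2-simplices (16): [0,1,6], [0,1,7], [0,3,4], [0,3,5], [0,4,6], [0,5,7], [1,3,4], [1,3,7], [1,4,5], [1,5,6], [2,3,6], [2,3,7], [2,4,6], [2,4,7], [3,5,6], [4,5,7]

so the chain groups are C_0 ≅ Z^8, C_1 ≅ Z^24, C_2 ≅ Z^16.

Boundary ∂_1: C_1 → C_0 maps an edge to its endpoints' difference, ∂[p,q] = q − p.
As a 8×24 matrix over Z this has rank 7, with invariant factors (1,1,1,1,1,1,1).

∂_2: C_2 → C_1 sends each 2-simplex [p,q,r] to [q,r] − [p,r] + [p,q]. For instance
  ∂[0,1,7] = [1,7] − [0,7] + [0,1],
  ∂[3,5,6] = [5,6] − [3,6] + [3,5].
The resulting 24×16 matrix has rank 15, and its Smith normal form has invariant factors (1,1,1,1,1,1,1,1,1,1,1,1,1,1,1).

Reading off H_k = ker ∂_k / im ∂_{k+1}:

  H_0: rank C_0 − rank ∂_1 = 8 − 7 = 1, and the invariant factors of ∂_1 are all 1, so H_0 = Z.
  H_1: rank ker ∂_1 − rank ∂_2 = (24 − 7) − 15 = 2, and the invariant factors of ∂_2 are all 1, so H_1 = Z^2.
  H_2: rank ker ∂_2 − rank ∂_3 = (16 − 15) − 0 = 1, and there is no ∂_3, so H_2 = Z.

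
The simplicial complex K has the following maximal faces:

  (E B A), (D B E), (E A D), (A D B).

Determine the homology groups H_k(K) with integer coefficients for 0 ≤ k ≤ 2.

H_0 = Z,  H_1 = 0,  H_2 = Z.

Fix the vertex order A < B < D < E and write every simplex with vertices in increasing order. Then dim K = 2 and the simplices of K are:

  0-simplices (4): A, B, D, E
  1-simplices (6): AB, AD, AE, BD, BE, DE
  2-simplices (4): ABD, ABE, ADE, BDE

so the chain groups are C_0 ≅ Z^4, C_1 ≅ Z^6, C_2 ≅ Z^4.

Boundary ∂_1: C_1 → C_0 maps an edge to its endpoints' difference, ∂[p,q] = q − p. For instance
  ∂AB = B − A.
The resulting 4×6 matrix has rank 3, and its Smith normal form has invariant factors (1,1,1).

Boundary ∂_2: C_2 → C_1 sends each 2-simplex [p,q,r] to [q,r] − [p,r] + [p,q]. For instance
  ∂ADE = DE − AE + AD,
  ∂BDE = DE − BE + BD.
As a 6×4 matrix over Z this has rank 3, with invariant factors (1,1,1).

From H_k ≅ ker(∂_k) / im(∂_{k+1}) we obtain:

  H_0: rank C_0 − rank ∂_1 = 4 − 3 = 1, and the invariant factors of ∂_1 are all 1, so H_0 = Z.
  H_1: rank ker ∂_1 − rank ∂_2 = (6 − 3) − 3 = 0, and the invariant factors of ∂_2 are all 1, so H_1 = 0.
  H_2: rank ker ∂_2 − rank ∂_3 = (4 − 3) − 0 = 1, and there is no ∂_3, so H_2 = Z.

(K is a triangulation of the 2-sphere S^2.)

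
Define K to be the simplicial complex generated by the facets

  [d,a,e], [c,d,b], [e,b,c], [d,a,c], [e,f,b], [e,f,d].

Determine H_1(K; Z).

H_1 = Z.

Take the total order a < b < c < d < e < f on the vertex set. Then K (dimension 2) consists of the simplices:

  0-simplices (6): a, b, c, d, e, f
  1-simplices (12): ac, ad, ae, bc, bd, be, bf, cd, ce, de, df, ef
  2-simplices (6): acd, ade, bcd, bce, bef, def

giving chain groups C_0 ≅ Z^6, C_1 ≅ Z^12, C_2 ≅ Z^6.

∂_1: C_1 → C_0 maps an edge to its endpoints' difference, ∂[p,q] = q − p. For instance
  ∂ef = f − e.
This gives a 6×12 integer matrix of rank 5; reducing to Smith normal form yields diagonal entries (1,1,1,1,1).

∂_2: C_2 → C_1 maps a triangle to the signed sum of its edges. For instance
  ∂ade = de − ae + ad,
  ∂acd = cd − ad + ac.
The 12×6 boundary matrix has rank 6 and Smith normal form diag(1,1,1,1,1,1).

Reading off H_k = ker ∂_k / im ∂_{k+1}:

  H_1: rank ker ∂_1 − rank ∂_2 = (12 − 5) − 6 = 1, and the invariant factors of ∂_2 are all 1, so H_1 = Z.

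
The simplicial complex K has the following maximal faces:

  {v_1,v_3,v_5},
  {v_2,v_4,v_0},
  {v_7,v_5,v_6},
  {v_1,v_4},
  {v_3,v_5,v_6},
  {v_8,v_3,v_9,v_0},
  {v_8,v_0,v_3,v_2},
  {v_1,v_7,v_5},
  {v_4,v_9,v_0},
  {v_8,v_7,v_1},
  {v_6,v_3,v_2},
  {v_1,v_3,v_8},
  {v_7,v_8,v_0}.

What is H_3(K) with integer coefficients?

K has 10 vertices, 25 edges, 17 triangles, 2 3-simplices.
rank ∂_3 = 2, rank ∂_4 = 0 ⇒ b_3 = 2 − 2 − 0 = 0. So H_3 = 0.

H_3 ≅ 0.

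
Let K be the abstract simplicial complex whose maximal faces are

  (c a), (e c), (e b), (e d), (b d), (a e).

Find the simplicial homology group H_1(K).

H_1 ≅ Z^2.

We work with the vertex ordering a < b < c < d < e. The simplices of K, each written with vertices in increasing order, are:

  0-simplices (5): a, b, c, d, e
  1-simplices (6): ac, ae, bd, be, ce, de

Hence C_0 ≅ Z^5, C_1 ≅ Z^6.

∂_1: C_1 → C_0 maps an edge to its endpoints' difference, ∂[p,q] = q − p.
The resulting 5×6 matrix has rank 4, and its Smith normal form has invariant factors (1,1,1,1).

Now H_k = ker ∂_k / im ∂_{k+1}, so:

  H_1: rank ker ∂_1 − rank ∂_2 = (6 − 4) − 0 = 2, and there is no ∂_2, so H_1 ≅ Z^2.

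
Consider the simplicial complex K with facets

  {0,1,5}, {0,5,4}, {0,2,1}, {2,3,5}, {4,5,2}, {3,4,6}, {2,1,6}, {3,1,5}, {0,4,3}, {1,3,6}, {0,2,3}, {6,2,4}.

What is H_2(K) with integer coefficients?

H_2 ≅ 0.

K has 7 vertices, 18 edges, 12 triangles.
rank ∂_2 = 12, rank ∂_3 = 0 ⇒ b_2 = 12 − 12 − 0 = 0. So H_2 = 0.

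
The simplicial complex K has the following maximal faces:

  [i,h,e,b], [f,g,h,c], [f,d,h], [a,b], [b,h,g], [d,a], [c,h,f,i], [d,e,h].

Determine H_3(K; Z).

Order the vertices as a < b < c < d < e < f < g < h < i. Listing each simplex with vertices in this order, K has dimension 3 with simplices:

  0-simplices (9): a, b, c, d, e, f, g, h, i
  1-simplices (20): ab, ad, be, bg, bh, bi, cf, cg, ch, ci, de, df, dh, eh, ei, fg, fh, fi, gh, hi
  2-simplices (14): beh, bei, bgh, bhi, cfg, cfh, cfi, cgh, chi, deh, dfh, ehi, fgh, fhi
  3-simplices (3): behi, cfgh, cfhi

giving chain groups C_0 ≅ Z^9, C_1 ≅ Z^20, C_2 ≅ Z^14, C_3 ≅ Z^3.

Boundary ∂_1: C_1 → C_0 sends each edge [p,q] (with p < q) to q − p. For instance
  ∂bh = h − b.
The resulting 9×20 matrix has rank 8, and its Smith normal form has invariant factors (1,1,1,1,1,1,1,1).

∂_2: C_2 → C_1 sends each 2-simplex [p,q,r] to [q,r] − [p,r] + [p,q]. For instance
  ∂cfi = fi − ci + cf,
  ∂bhi = hi − bi + bh.
The 20×14 boundary matrix has rank 11 and Smith normal form diag(1,1,1,1,1,1,1,1,1,1,1).

Boundary ∂_3: C_3 → C_2 sends each 3-simplex σ to the alternating sum Σ_i (−1)^i (σ with its i-th vertex removed). For instance
  ∂cfhi = fhi − chi + cfi − cfh,
  ∂cfgh = fgh − cgh + cfh − cfg.
The 14×3 boundary matrix has rank 3 and Smith normal form diag(1,1,1).

Computing H_k = (kernel of ∂_k) / (image of ∂_{k+1}):

  H_3: rank ker ∂_3 − rank ∂_4 = (3 − 3) − 0 = 0, and there is no ∂_4, so H_3 ≅ 0.

H_3 ≅ 0.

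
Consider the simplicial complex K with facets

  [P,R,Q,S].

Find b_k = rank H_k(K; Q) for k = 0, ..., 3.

Fix the vertex order P < Q < R < S and write every simplex with vertices in increasing order. Then dim K = 3 and the simplices of K are:

  0-simplices (4): P, Q, R, S
  1-simplices (6): PQ, PR, PS, QR, QS, RS
  2-simplices (4): PQR, PQS, PRS, QRS
  3-simplices (1): PQRS

so the chain groups are C_0 ≅ Z^4, C_1 ≅ Z^6, C_2 ≅ Z^4, C_3 ≅ Z^1.

Boundary ∂_1: C_1 → C_0 sends each edge [p,q] (with p < q) to q − p.
This gives a 4×6 integer matrix of rank 3; reducing to Smith normal form yields diagonal entries (1,1,1).

∂_2: C_2 → C_1 sends each 2-simplex [p,q,r] to [q,r] − [p,r] + [p,q]. For instance
  ∂QRS = RS − QS + QR,
  ∂PRS = RS − PS + PR.
This gives a 6×4 integer matrix of rank 3; reducing to Smith normal form yields diagonal entries (1,1,1).

∂_3: C_3 → C_2 sends each 3-simplex σ to the alternating sum Σ_i (−1)^i (σ with its i-th vertex removed). For instance
  ∂PQRS = QRS − PRS + PQS − PQR.
The resulting 4×1 matrix has rank 1, and its Smith normal form has invariant factors (1).

Computing H_k = (kernel of ∂_k) / (image of ∂_{k+1}):

  H_0: rank C_0 − rank ∂_1 = 4 − 3 = 1, and the invariant factors of ∂_1 are all 1, so H_0 = Z.
  H_1: rank ker ∂_1 − rank ∂_2 = (6 − 3) − 3 = 0, and the invariant factors of ∂_2 are all 1, so H_1 = 0.
  H_2: rank ker ∂_2 − rank ∂_3 = (4 − 3) − 1 = 0, and the invariant factors of ∂_3 are all 1, so H_2 = 0.
  H_3: rank ker ∂_3 − rank ∂_4 = (1 − 1) − 0 = 0, and there is no ∂_4, so H_3 = 0.

As a check, the Euler characteristic is 4 − 6 + 4 − 1 = 1, which agrees with 1 − 0 + 0 − 0 = 1.
(K is a triangulation of the 3-simplex.)

Hence the Betti numbers are b_0 = 1, b_1 = 0, b_2 = 0, b_3 = 0.

b_0 = 1, b_1 = 0, b_2 = 0, b_3 = 0.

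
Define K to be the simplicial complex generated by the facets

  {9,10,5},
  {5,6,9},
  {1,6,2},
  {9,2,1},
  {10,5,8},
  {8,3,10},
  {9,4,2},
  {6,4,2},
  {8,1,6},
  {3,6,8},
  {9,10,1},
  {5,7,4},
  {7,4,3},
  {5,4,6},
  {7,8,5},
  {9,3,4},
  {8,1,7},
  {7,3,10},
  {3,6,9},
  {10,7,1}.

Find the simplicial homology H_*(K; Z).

Order the vertices as 1 < 2 < 3 < 4 < 5 < 6 < 7 < 8 < 9 < 10. Listing each simplex with vertices in this order, K has dimension 2 with simplices:

  0-simplices (10): [1], [2], [3], [4], [5], [6], [7], [8], [9], [10]
  1-simplices (30): (30 of them)
  2-simplices (20): (20 of them)

giving chain groups C_0 ≅ Z^10, C_1 ≅ Z^30, C_2 ≅ Z^20.

Boundary ∂_1: C_1 → C_0 sends each edge [p,q] (with p < q) to q − p. For instance
  ∂[5,8] = [8] − [5].
The resulting 10×30 matrix has rank 9, and its Smith normal form has invariant factors (1,1,1,1,1,1,1,1,1).

∂_2: C_2 → C_1 sends each 2-simplex [p,q,r] to [q,r] − [p,r] + [p,q]. For instance
  ∂[1,7,10] = [7,10] − [1,10] + [1,7],
  ∂[3,8,10] = [8,10] − [3,10] + [3,8].
The 30×20 boundary matrix has rank 20 and Smith normal form diag(1,1,1,1,1,1,1,1,1,1,1,1,1,1,1,1,1,1,1,2).

Computing H_k = (kernel of ∂_k) / (image of ∂_{k+1}):

  H_0: rank C_0 − rank ∂_1 = 10 − 9 = 1, and the invariant factors of ∂_1 are all 1, so H_0 ≅ Z.
  H_1: rank ker ∂_1 − rank ∂_2 = (30 − 9) − 20 = 1, and ∂_2 has invariant factor 2 > 1, so H_1 ≅ Z ⊕ Z_2.
  H_2: rank ker ∂_2 − rank ∂_3 = (20 − 20) − 0 = 0, and there is no ∂_3, so H_2 ≅ 0.

H_0 ≅ Z,  H_1 ≅ Z ⊕ Z_2,  H_2 = 0.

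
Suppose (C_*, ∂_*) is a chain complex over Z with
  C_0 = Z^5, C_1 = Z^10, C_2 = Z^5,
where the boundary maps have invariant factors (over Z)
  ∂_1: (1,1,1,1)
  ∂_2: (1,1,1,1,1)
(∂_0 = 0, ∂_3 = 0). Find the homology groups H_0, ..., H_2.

H_0 = Z,  H_1 = Z,  H_2 = 0.

H_0: b_0 = 5 − 0 − 4 = 1; torsion from ∂_1 factors > 1: none. So H_0 = Z.
H_1: b_1 = 10 − 4 − 5 = 1; torsion from ∂_2 factors > 1: none. So H_1 = Z.
H_2: b_2 = 5 − 5 − 0 = 0; torsion from ∂_3 factors > 1: none. So H_2 = 0.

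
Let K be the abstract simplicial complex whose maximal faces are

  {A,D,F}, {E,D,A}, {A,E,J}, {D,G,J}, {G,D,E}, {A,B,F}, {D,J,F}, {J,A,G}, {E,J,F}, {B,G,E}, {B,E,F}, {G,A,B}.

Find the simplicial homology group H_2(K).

K has 7 vertices, 18 edges, 12 triangles.
rank ∂_2 = 12, rank ∂_3 = 0 ⇒ b_2 = 12 − 12 − 0 = 0. So H_2 ≅ 0.

H_2 = 0.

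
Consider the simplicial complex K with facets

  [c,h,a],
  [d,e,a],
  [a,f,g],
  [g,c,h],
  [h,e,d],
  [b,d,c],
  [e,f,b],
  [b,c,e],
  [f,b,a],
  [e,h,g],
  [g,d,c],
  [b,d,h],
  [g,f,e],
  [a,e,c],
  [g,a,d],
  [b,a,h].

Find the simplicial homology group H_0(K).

K has 8 vertices, 24 edges, 16 triangles.
rank ∂_0 = 0, rank ∂_1 = 7 ⇒ b_0 = 8 − 0 − 7 = 1; all invariant factors of ∂_1 are 1 so no torsion. So H_0 ≅ Z.

H_0 = Z.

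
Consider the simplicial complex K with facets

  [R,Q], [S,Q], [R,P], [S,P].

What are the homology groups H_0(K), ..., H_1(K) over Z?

Fix the vertex order P < Q < R < S and write every simplex with vertices in increasing order. Then dim K = 1 and the simplices of K are:

  0-simplices (4): P, Q, R, S
  1-simplices (4): PR, PS, QR, QS

so the chain groups are C_0 ≅ Z^4, C_1 ≅ Z^4.

Boundary ∂_1: C_1 → C_0 is given by ∂[p,q] = [q] − [p].
As a 4×4 matrix over Z this has rank 3, with invariant factors (1,1,1).

Now H_k = ker ∂_k / im ∂_{k+1}, so:

  H_0: rank C_0 − rank ∂_1 = 4 − 3 = 1, and the invariant factors of ∂_1 are all 1, so H_0 ≅ Z.
  H_1: rank ker ∂_1 − rank ∂_2 = (4 − 3) − 0 = 1, and there is no ∂_2, so H_1 ≅ Z.

H_0 = Z,  H_1 = Z.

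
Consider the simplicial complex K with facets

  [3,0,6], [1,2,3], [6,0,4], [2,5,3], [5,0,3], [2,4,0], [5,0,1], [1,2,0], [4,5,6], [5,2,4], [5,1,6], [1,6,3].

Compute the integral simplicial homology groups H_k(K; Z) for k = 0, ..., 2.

Take the total order 0 < 1 < 2 < 3 < 4 < 5 < 6 on the vertex set. Then K (dimension 2) consists of the simplices:

  0-simplices (7): [0], [1], [2], [3], [4], [5], [6]
  1-simplices (18): [0,1], [0,2], [0,3], [0,4], [0,5], [0,6], [1,2], [1,3], [1,5], [1,6], [2,3], [2,4], [2,5], [3,5], [3,6], [4,5], [4,6], [5,6]
  2-simplices (12): [0,1,2], [0,1,5], [0,2,4], [0,3,5], [0,3,6], [0,4,6], [1,2,3], [1,3,6], [1,5,6], [2,3,5], [2,4,5], [4,5,6]

so the chain groups are C_0 ≅ Z^7, C_1 ≅ Z^18, C_2 ≅ Z^12.

∂_1: C_1 → C_0 maps an edge to its endpoints' difference, ∂[p,q] = q − p.
The 7×18 boundary matrix has rank 6 and Smith normal form diag(1,1,1,1,1,1).

Boundary ∂_2: C_2 → C_1 acts by ∂[p,q,r] = [q,r] − [p,r] + [p,q]. For instance
  ∂[0,3,5] = [3,5] − [0,5] + [0,3],
  ∂[4,5,6] = [5,6] − [4,6] + [4,5].
The 18×12 boundary matrix has rank 12 and Smith normal form diag(1,1,1,1,1,1,1,1,1,1,1,2).

Reading off H_k = ker ∂_k / im ∂_{k+1}:

  H_0: rank C_0 − rank ∂_1 = 7 − 6 = 1, and the invariant factors of ∂_1 are all 1, so H_0 = Z.
  H_1: rank ker ∂_1 − rank ∂_2 = (18 − 6) − 12 = 0, and ∂_2 has invariant factor 2 > 1, so H_1 = Z/2.
  H_2: rank ker ∂_2 − rank ∂_3 = (12 − 12) − 0 = 0, and there is no ∂_3, so H_2 = 0.

H_0 = Z,  H_1 = Z/2,  H_2 = 0.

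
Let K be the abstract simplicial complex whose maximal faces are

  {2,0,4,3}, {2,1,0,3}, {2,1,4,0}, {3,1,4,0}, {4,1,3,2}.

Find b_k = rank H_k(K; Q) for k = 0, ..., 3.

b_0 = 1, b_1 = 0, b_2 = 0, b_3 = 1.

Fix the vertex order 0 < 1 < 2 < 3 < 4 and write every simplex with vertices in increasing order. Then dim K = 3 and the simplices of K are:

  0-simplices (5): [0], [1], [2], [3], [4]
  1-simplices (10): [0,1], [0,2], [0,3], [0,4], [1,2], [1,3], [1,4], [2,3], [2,4], [3,4]
  2-simplices (10): [0,1,2], [0,1,3], [0,1,4], [0,2,3], [0,2,4], [0,3,4], [1,2,3], [1,2,4], [1,3,4], [2,3,4]
  3-simplices (5): [0,1,2,3], [0,1,2,4], [0,1,3,4], [0,2,3,4], [1,2,3,4]

giving chain groups C_0 ≅ Z^5, C_1 ≅ Z^10, C_2 ≅ Z^10, C_3 ≅ Z^5.

The boundary map ∂_1: C_1 → C_0 is given by ∂[p,q] = [q] − [p].
The resulting 5×10 matrix has rank 4, and its Smith normal form has invariant factors (1,1,1,1).

The boundary map ∂_2: C_2 → C_1 acts by ∂[p,q,r] = [q,r] − [p,r] + [p,q]. For instance
  ∂[0,1,4] = [1,4] − [0,4] + [0,1],
  ∂[2,3,4] = [3,4] − [2,4] + [2,3].
The 10×10 boundary matrix has rank 6 and Smith normal form diag(1,1,1,1,1,1).

The boundary map ∂_3: C_3 → C_2 sends each 3-simplex σ to the alternating sum Σ_i (−1)^i (σ with its i-th vertex removed). For instance
  ∂[0,2,3,4] = [2,3,4] − [0,3,4] + [0,2,4] − [0,2,3],
  ∂[0,1,2,3] = [1,2,3] − [0,2,3] + [0,1,3] − [0,1,2].
This gives a 10×5 integer matrix of rank 4; reducing to Smith normal form yields diagonal entries (1,1,1,1).

From H_k ≅ ker(∂_k) / im(∂_{k+1}) we obtain:

  H_0: rank C_0 − rank ∂_1 = 5 − 4 = 1, and the invariant factors of ∂_1 are all 1, so H_0 = Z.
  H_1: rank ker ∂_1 − rank ∂_2 = (10 − 4) − 6 = 0, and the invariant factors of ∂_2 are all 1, so H_1 = 0.
  H_2: rank ker ∂_2 − rank ∂_3 = (10 − 6) − 4 = 0, and the invariant factors of ∂_3 are all 1, so H_2 = 0.
  H_3: rank ker ∂_3 − rank ∂_4 = (5 − 4) − 0 = 1, and there is no ∂_4, so H_3 = Z.

As a check, the Euler characteristic is 5 − 10 + 10 − 5 = 0, which agrees with 1 − 0 + 0 − 1 = 0.

Hence the Betti numbers are b_0 = 1, b_1 = 0, b_2 = 0, b_3 = 1.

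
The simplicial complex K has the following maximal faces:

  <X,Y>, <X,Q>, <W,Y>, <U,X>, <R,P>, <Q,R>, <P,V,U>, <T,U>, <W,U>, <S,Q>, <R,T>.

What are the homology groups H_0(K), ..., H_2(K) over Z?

K has 10 vertices, 13 edges, 1 triangle.
rank ∂_0 = 0, rank ∂_1 = 9 ⇒ b_0 = 10 − 0 − 9 = 1; all invariant factors of ∂_1 are 1 so no torsion. So H_0 ≅ Z.
rank ∂_1 = 9, rank ∂_2 = 1 ⇒ b_1 = 13 − 9 − 1 = 3; all invariant factors of ∂_2 are 1 so no torsion. So H_1 ≅ Z^3.
rank ∂_2 = 1, rank ∂_3 = 0 ⇒ b_2 = 1 − 1 − 0 = 0. So H_2 ≅ 0.

H_0 = Z,  H_1 = Z^3,  H_2 = 0.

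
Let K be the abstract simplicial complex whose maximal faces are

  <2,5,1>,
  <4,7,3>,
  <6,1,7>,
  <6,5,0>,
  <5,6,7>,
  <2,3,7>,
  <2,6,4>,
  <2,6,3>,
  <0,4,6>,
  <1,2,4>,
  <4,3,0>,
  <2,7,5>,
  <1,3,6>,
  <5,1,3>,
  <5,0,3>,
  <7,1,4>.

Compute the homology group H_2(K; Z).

H_2 ≅ Z.

Fix the vertex order 0 < 1 < 2 < 3 < 4 < 5 < 6 < 7 and write every simplex with vertices in increasing order. Then dim K = 2 and the simplices of K are:

  0-simplices (8): [0], [1], [2], [3], [4], [5], [6], [7]
  1-simplices (24): (24 of them)
  2-simplices (16): [0,3,4], [0,3,5], [0,4,6], [0,5,6], [1,2,4], [1,2,5], [1,3,5], [1,3,6], [1,4,7], [1,6,7], [2,3,6], [2,3,7], [2,4,6], [2,5,7], [3,4,7], [5,6,7]

Hence C_0 ≅ Z^8, C_1 ≅ Z^24, C_2 ≅ Z^16.

Boundary ∂_1: C_1 → C_0 is given by ∂[p,q] = [q] − [p]. For instance
  ∂[4,6] = [6] − [4].
This gives a 8×24 integer matrix of rank 7; reducing to Smith normal form yields diagonal entries (1,1,1,1,1,1,1).

Boundary ∂_2: C_2 → C_1 acts by ∂[p,q,r] = [q,r] − [p,r] + [p,q]. For instance
  ∂[1,4,7] = [4,7] − [1,7] + [1,4],
  ∂[2,3,6] = [3,6] − [2,6] + [2,3].
The resulting 24×16 matrix has rank 15, and its Smith normal form has invariant factors (1,1,1,1,1,1,1,1,1,1,1,1,1,1,1).

From H_k ≅ ker(∂_k) / im(∂_{k+1}) we obtain:

  H_2: rank ker ∂_2 − rank ∂_3 = (16 − 15) − 0 = 1, and there is no ∂_3, so H_2 = Z.

(K is a triangulation of the torus T^2.)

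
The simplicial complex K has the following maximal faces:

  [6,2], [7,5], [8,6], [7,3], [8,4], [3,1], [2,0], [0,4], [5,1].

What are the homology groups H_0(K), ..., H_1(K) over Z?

H_0 = Z^2,  H_1 = Z^2.

K has 9 vertices, 9 edges.
rank ∂_0 = 0, rank ∂_1 = 7 ⇒ b_0 = 9 − 0 − 7 = 2; all invariant factors of ∂_1 are 1 so no torsion. So H_0 ≅ Z^2.
rank ∂_1 = 7, rank ∂_2 = 0 ⇒ b_1 = 9 − 7 − 0 = 2. So H_1 ≅ Z^2.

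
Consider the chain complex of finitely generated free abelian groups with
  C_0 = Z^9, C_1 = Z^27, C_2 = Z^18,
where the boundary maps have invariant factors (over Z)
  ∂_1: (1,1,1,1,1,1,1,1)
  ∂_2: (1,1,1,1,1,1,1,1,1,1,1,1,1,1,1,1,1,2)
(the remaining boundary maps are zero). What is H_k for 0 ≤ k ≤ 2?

H_0: b_0 = 9 − 0 − 8 = 1; torsion from ∂_1 factors > 1: none. So H_0 ≅ Z.
H_1: b_1 = 27 − 8 − 18 = 1; torsion from ∂_2 factors > 1: [2]. So H_1 ≅ Z ⊕ Z/2Z.
H_2: b_2 = 18 − 18 − 0 = 0; torsion from ∂_3 factors > 1: none. So H_2 ≅ 0.

H_0 ≅ Z,  H_1 ≅ Z ⊕ Z/2Z,  H_2 = 0.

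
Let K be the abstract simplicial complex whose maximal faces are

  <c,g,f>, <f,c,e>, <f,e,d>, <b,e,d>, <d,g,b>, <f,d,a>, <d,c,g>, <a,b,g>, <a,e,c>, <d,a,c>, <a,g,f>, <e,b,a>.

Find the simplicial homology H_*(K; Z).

H_0 ≅ Z,  H_1 ≅ Z/2,  H_2 = 0.

Order the vertices as a < b < c < d < e < f < g. Listing each simplex with vertices in this order, K has dimension 2 with simplices:

  0-simplices (7): a, b, c, d, e, f, g
  1-simplices (18): ab, ac, ad, ae, af, ag, bd, be, bg, cd, ce, cf, cg, de, df, dg, ef, fg
  2-simplices (12): abe, abg, acd, ace, adf, afg, bde, bdg, cdg, cef, cfg, def

so the chain groups are C_0 ≅ Z^7, C_1 ≅ Z^18, C_2 ≅ Z^12.

The boundary map ∂_1: C_1 → C_0 is given by ∂[p,q] = [q] − [p]. For instance
  ∂ag = g − a.
As a 7×18 matrix over Z this has rank 6, with invariant factors (1,1,1,1,1,1).

The boundary map ∂_2: C_2 → C_1 acts by ∂[p,q,r] = [q,r] − [p,r] + [p,q]. For instance
  ∂bde = de − be + bd,
  ∂cdg = dg − cg + cd.
This gives a 18×12 integer matrix of rank 12; reducing to Smith normal form yields diagonal entries (1,1,1,1,1,1,1,1,1,1,1,2).

Computing H_k = (kernel of ∂_k) / (image of ∂_{k+1}):

  H_0: rank C_0 − rank ∂_1 = 7 − 6 = 1, and the invariant factors of ∂_1 are all 1, so H_0 = Z.
  H_1: rank ker ∂_1 − rank ∂_2 = (18 − 6) − 12 = 0, and ∂_2 has invariant factor 2 > 1, so H_1 = Z/2.
  H_2: rank ker ∂_2 − rank ∂_3 = (12 − 12) − 0 = 0, and there is no ∂_3, so H_2 = 0.

As a check, the Euler characteristic is 7 − 18 + 12 = 1, which agrees with 1 − 0 + 0 = 1.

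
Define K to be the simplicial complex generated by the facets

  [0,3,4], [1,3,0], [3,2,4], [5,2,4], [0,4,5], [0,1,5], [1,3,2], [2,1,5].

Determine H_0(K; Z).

H_0 = Z.

Fix the vertex order 0 < 1 < 2 < 3 < 4 < 5 and write every simplex with vertices in increasing order. Then dim K = 2 and the simplices of K are:

  0-simplices (6): [0], [1], [2], [3], [4], [5]
  1-simplices (12): [0,1], [0,3], [0,4], [0,5], [1,2], [1,3], [1,5], [2,3], [2,4], [2,5], [3,4], [4,5]
  2-simplices (8): [0,1,3], [0,1,5], [0,3,4], [0,4,5], [1,2,3], [1,2,5], [2,3,4], [2,4,5]

giving chain groups C_0 ≅ Z^6, C_1 ≅ Z^12, C_2 ≅ Z^8.

The boundary map ∂_1: C_1 → C_0 maps an edge to its endpoints' difference, ∂[p,q] = q − p. For instance
  ∂[0,1] = [1] − [0].
This gives a 6×12 integer matrix of rank 5; reducing to Smith normal form yields diagonal entries (1,1,1,1,1).

The boundary map ∂_2: C_2 → C_1 sends each 2-simplex [p,q,r] to [q,r] − [p,r] + [p,q]. For instance
  ∂[1,2,3] = [2,3] − [1,3] + [1,2],
  ∂[2,4,5] = [4,5] − [2,5] + [2,4].
The 12×8 boundary matrix has rank 7 and Smith normal form diag(1,1,1,1,1,1,1).

Now H_k = ker ∂_k / im ∂_{k+1}, so:

  H_0: rank C_0 − rank ∂_1 = 6 − 5 = 1, and the invariant factors of ∂_1 are all 1, so H_0 = Z.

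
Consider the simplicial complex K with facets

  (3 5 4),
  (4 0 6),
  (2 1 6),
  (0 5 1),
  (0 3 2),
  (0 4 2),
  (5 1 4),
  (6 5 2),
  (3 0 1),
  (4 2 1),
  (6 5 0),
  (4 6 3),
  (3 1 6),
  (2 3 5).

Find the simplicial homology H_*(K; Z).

Order the vertices as 0 < 1 < 2 < 3 < 4 < 5 < 6. Listing each simplex with vertices in this order, K has dimension 2 with simplices:

  0-simplices (7): [0], [1], [2], [3], [4], [5], [6]
  1-simplices (21): [0,1], [0,2], [0,3], [0,4], [0,5], [0,6], [1,2], [1,3], [1,4], [1,5], [1,6], [2,3], [2,4], [2,5], [2,6], [3,4], [3,5], [3,6], [4,5], [4,6], [5,6]
  2-simplices (14): [0,1,3], [0,1,5], [0,2,3], [0,2,4], [0,4,6], [0,5,6], [1,2,4], [1,2,6], [1,3,6], [1,4,5], [2,3,5], [2,5,6], [3,4,5], [3,4,6]

Hence C_0 ≅ Z^7, C_1 ≅ Z^21, C_2 ≅ Z^14.

The boundary map ∂_1: C_1 → C_0 sends each edge [p,q] (with p < q) to q − p. For instance
  ∂[0,6] = [6] − [0].
The 7×21 boundary matrix has rank 6 and Smith normal form diag(1,1,1,1,1,1).

∂_2: C_2 → C_1 acts by ∂[p,q,r] = [q,r] − [p,r] + [p,q]. For instance
  ∂[1,4,5] = [4,5] − [1,5] + [1,4],
  ∂[0,1,5] = [1,5] − [0,5] + [0,1].
This gives a 21×14 integer matrix of rank 13; reducing to Smith normal form yields diagonal entries (1,1,1,1,1,1,1,1,1,1,1,1,1).

Reading off H_k = ker ∂_k / im ∂_{k+1}:

  H_0: rank C_0 − rank ∂_1 = 7 − 6 = 1, and the invariant factors of ∂_1 are all 1, so H_0 ≅ Z.
  H_1: rank ker ∂_1 − rank ∂_2 = (21 − 6) − 13 = 2, and the invariant factors of ∂_2 are all 1, so H_1 ≅ Z^2.
  H_2: rank ker ∂_2 − rank ∂_3 = (14 − 13) − 0 = 1, and there is no ∂_3, so H_2 ≅ Z.

H_0 ≅ Z,  H_1 ≅ Z^2,  H_2 ≅ Z.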